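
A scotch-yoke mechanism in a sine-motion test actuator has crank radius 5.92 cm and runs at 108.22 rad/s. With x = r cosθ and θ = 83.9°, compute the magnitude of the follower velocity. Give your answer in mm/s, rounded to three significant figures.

6370

ω = 108.2 rad/s
x = r cosθ ⇒ ẋ = −rω sinθ.
|v| = rω|sinθ| = 0.0592·108.2·|sin 83.9°| = 6.3703 m/s = 6370.3 mm/s.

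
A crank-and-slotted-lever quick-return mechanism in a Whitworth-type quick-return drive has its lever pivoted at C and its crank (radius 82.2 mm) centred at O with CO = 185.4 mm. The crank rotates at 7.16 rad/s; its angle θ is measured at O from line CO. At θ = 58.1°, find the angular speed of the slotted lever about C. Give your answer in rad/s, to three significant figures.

1.85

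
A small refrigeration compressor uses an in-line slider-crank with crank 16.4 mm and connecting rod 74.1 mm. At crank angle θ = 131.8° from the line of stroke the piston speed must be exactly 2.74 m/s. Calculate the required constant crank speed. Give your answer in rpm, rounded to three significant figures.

2520

For an in-line slider-crank, |v_piston| = rω|sinθ|·[1 + r cosθ/√(L² − r² sin²θ)].
With r = 0.0164 m, L = 0.0741 m, θ = 131.8°: the bracketed kinematic factor |dx/dθ| = 0.010397 m.
ω = v/|dx/dθ| = 2.74/0.010397 = 263.53 rad/s.
N = 60ω/(2π) = 2516.5 rpm.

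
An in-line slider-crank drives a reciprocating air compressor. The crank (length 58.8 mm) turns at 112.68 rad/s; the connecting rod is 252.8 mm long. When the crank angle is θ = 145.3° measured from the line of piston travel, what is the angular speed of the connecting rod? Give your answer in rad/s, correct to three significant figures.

ω = 112.7 rad/s
The rod makes angle φ with the slider axis where L sinφ = r sinθ; differentiating, L cosφ·φ̇ = r ω cosθ.
L cosφ = √(L² − r² sin²θ) = 0.25057 m.
|ω_rod| = r ω |cosθ| / √(L² − r² sin²θ) = 0.0588·112.7·0.82214/0.25057 = 21.739 rad/s.

21.7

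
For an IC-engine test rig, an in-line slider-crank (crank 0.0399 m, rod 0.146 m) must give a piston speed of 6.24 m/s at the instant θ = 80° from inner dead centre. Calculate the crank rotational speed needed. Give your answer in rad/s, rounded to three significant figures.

For an in-line slider-crank, |v_piston| = rω|sinθ|·[1 + r cosθ/√(L² − r² sin²θ)].
With r = 0.0399 m, L = 0.146 m, θ = 80°: the bracketed kinematic factor |dx/dθ| = 0.04123 m.
ω = v/|dx/dθ| = 6.24/0.04123 = 151.35 rad/s.

151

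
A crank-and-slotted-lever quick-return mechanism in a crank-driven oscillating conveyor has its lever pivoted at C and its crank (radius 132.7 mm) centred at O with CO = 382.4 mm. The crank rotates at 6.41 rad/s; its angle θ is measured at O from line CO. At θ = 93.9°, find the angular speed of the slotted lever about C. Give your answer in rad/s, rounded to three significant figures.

0.578

ω = 6.41 rad/s
Crank pin A relative to C: A = (d + r cosθ, r sinθ); lever angle φ = atan2(r sinθ, d + r cosθ).
Differentiating tanφ: φ̇ = rω(d cosθ + r)/(d² + r² + 2dr cosθ).
d² + r² + 2dr cosθ = |CA|² = 0.156936 m²;  d cosθ + r = +0.10669 m.
|ω_lever| = |0.1327·6.41·+0.10669| / 0.156936 = 0.57827 rad/s.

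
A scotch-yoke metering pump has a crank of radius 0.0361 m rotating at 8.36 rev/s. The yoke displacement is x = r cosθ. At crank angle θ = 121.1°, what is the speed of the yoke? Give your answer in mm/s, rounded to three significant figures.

1620

ω = 52.53 rad/s (from 8.36 rev/s).
x = r cosθ ⇒ ẋ = −rω sinθ.
|v| = rω|sinθ| = 0.0361·52.53·|sin 121.1°| = 1.6237 m/s = 1623.7 mm/s.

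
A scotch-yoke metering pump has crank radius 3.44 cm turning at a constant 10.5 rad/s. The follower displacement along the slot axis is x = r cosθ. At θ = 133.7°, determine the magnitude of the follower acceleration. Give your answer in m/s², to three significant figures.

2.62

ω = 10.5 rad/s
x = r cosθ ⇒ ẍ = −rω² cosθ (ω constant).
|a| = rω²|cosθ| = 0.0344·(10.5)²·|cos 133.7°| = 2.6202 m/s².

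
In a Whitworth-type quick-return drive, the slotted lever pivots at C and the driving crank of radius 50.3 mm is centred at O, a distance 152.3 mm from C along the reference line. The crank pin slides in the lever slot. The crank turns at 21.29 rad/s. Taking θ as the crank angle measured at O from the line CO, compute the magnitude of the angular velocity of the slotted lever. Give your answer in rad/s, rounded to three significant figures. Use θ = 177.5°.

10.5

ω = 21.29 rad/s
Crank pin A relative to C: A = (d + r cosθ, r sinθ); lever angle φ = atan2(r sinθ, d + r cosθ).
Differentiating tanφ: φ̇ = rω(d cosθ + r)/(d² + r² + 2dr cosθ).
d² + r² + 2dr cosθ = |CA|² = 0.0104186 m²;  d cosθ + r = -0.10186 m.
|ω_lever| = |0.0503·21.29·-0.10186| / 0.0104186 = 10.469 rad/s.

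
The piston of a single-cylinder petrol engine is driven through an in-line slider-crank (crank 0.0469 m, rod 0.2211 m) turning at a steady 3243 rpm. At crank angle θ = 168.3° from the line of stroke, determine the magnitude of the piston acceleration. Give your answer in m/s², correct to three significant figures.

ω = 2π·3243/60 = 339.6 rad/s
x(θ) = r cosθ + √(L² − r² sin²θ); with ω constant, a = ω²·d²x/dθ².
d²x/dθ² = −r cosθ − r²(cos2θ)/√u − r⁴ sin²2θ/(4u^{3/2}),  u = L² − r² sin²θ = 0.0487948 m².
Substituting r = 0.0469 m, L = 0.2211 m, θ = 168.3°: d²x/dθ² = +0.036769 m.
a = ω²·d²x/dθ² = (339.6)²·(+0.036769) = +4240.7 m/s²;  |a| = 4240.7 m/s².

4240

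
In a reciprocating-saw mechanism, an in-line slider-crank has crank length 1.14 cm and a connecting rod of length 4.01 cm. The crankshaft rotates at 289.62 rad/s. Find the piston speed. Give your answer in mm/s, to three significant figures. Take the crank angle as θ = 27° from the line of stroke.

ω = 289.6 rad/s
For an in-line slider-crank, x = r cosθ + √(L² − r² sin²θ), so v = −rω sinθ·[1 + r cosθ/√(L² − r² sin²θ)].
With r = 0.0114 m, L = 0.0401 m, θ = 27°: √(L² − r² sin²θ) = 0.039765 m.
v = −0.0114·289.6·0.45399·[1 + 0.0114·0.89101/0.039765] = -1.8818 m/s.
|v| = 1.8818 m/s = 1881.8 mm/s.

1880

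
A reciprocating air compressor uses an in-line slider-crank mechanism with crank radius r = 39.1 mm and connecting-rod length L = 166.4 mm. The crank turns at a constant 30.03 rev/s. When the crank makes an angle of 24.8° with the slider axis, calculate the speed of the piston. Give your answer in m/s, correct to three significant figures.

ω = 2π·30 = 188.7 rad/s
For an in-line slider-crank, x = r cosθ + √(L² − r² sin²θ), so v = −rω sinθ·[1 + r cosθ/√(L² − r² sin²θ)].
With r = 0.0391 m, L = 0.1664 m, θ = 24.8°: √(L² − r² sin²θ) = 0.16559 m.
v = −0.0391·188.7·0.41945·[1 + 0.0391·0.90778/0.16559] = -3.7578 m/s.
|v| = 3.7578 m/s.

3.76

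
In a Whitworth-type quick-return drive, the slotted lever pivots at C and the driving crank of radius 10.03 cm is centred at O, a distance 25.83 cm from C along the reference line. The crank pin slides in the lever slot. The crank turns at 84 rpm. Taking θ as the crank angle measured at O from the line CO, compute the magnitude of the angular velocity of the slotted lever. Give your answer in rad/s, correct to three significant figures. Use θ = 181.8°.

5.57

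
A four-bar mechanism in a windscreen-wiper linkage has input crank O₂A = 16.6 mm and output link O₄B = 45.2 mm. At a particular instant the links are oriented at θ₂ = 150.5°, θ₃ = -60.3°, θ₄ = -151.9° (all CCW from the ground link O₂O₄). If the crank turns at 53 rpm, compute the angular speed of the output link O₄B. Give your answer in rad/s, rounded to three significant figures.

1.04

ω₂ = 5.55 rad/s (from 53 rpm).
Differentiating the loop-closure r₂e^{iθ₂}+r₃e^{iθ₃}=r₁+r₄e^{iθ₄} gives r₂ω₂e^{iθ₂}+r₃ω₃e^{iθ₃}=r₄ω₄e^{iθ₄}.
Eliminating the other unknown: ω₄ = r₂ω₂ sin(θ₂−θ₃) / [r₄ sin(θ₄−θ₃)].
Numerator sine = -0.51204; denominator sine = -0.99961.
Result = 0.0166·5.55·(-0.51204) / (0.0452·(-0.99961)) = +1.0441 rad/s; magnitude 1.0441 rad/s.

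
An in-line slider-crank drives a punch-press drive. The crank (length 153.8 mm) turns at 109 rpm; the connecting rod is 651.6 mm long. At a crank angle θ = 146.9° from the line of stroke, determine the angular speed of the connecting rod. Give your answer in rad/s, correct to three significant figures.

2.28

ω = 11.41 rad/s (converted from 109 rpm).
The rod makes angle φ with the slider axis where L sinφ = r sinθ; differentiating, L cosφ·φ̇ = r ω cosθ.
L cosφ = √(L² − r² sin²θ) = 0.64616 m.
|ω_rod| = r ω |cosθ| / √(L² − r² sin²θ) = 0.1538·11.41·0.83772/0.64616 = 2.276 rad/s.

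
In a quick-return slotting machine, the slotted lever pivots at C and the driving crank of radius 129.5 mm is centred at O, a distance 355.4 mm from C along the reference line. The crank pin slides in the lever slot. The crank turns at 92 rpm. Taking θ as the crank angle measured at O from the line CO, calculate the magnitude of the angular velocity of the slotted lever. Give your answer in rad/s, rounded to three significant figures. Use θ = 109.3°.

0.133

ω = 9.634 rad/s (from 92 rpm).
Crank pin A relative to C: A = (d + r cosθ, r sinθ); lever angle φ = atan2(r sinθ, d + r cosθ).
Differentiating tanφ: φ̇ = rω(d cosθ + r)/(d² + r² + 2dr cosθ).
d² + r² + 2dr cosθ = |CA|² = 0.112656 m²;  d cosθ + r = +0.012035 m.
|ω_lever| = |0.1295·9.634·+0.012035| / 0.112656 = 0.13329 rad/s.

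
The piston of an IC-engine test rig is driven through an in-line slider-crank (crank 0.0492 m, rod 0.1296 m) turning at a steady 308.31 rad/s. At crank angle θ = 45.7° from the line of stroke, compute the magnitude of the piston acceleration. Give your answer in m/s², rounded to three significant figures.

ω = 308.3 rad/s
x(θ) = r cosθ + √(L² − r² sin²θ); with ω constant, a = ω²·d²x/dθ².
d²x/dθ² = −r cosθ − r²(cos2θ)/√u − r⁴ sin²2θ/(4u^{3/2}),  u = L² − r² sin²θ = 0.0155563 m².
Substituting r = 0.0492 m, L = 0.1296 m, θ = 45.7°: d²x/dθ² = -0.034642 m.
a = ω²·d²x/dθ² = (308.3)²·(-0.034642) = -3292.9 m/s²;  |a| = 3292.9 m/s².

3290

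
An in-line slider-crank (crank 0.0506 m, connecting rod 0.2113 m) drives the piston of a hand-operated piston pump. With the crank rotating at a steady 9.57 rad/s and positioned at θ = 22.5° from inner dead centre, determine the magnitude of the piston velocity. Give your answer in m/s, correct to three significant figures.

ω = 9.57 rad/s
For an in-line slider-crank, x = r cosθ + √(L² − r² sin²θ), so v = −rω sinθ·[1 + r cosθ/√(L² − r² sin²θ)].
With r = 0.0506 m, L = 0.2113 m, θ = 22.5°: √(L² − r² sin²θ) = 0.21041 m.
v = −0.0506·9.57·0.38268·[1 + 0.0506·0.92388/0.21041] = -0.22648 m/s.
|v| = 0.22648 m/s.

0.226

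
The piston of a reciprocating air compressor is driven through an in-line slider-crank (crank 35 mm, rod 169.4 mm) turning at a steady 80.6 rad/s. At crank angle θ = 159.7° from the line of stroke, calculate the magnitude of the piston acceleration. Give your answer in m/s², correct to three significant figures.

ω = 80.6 rad/s
x(θ) = r cosθ + √(L² − r² sin²θ); with ω constant, a = ω²·d²x/dθ².
d²x/dθ² = −r cosθ − r²(cos2θ)/√u − r⁴ sin²2θ/(4u^{3/2}),  u = L² − r² sin²θ = 0.0285489 m².
Substituting r = 0.035 m, L = 0.1694 m, θ = 159.7°: d²x/dθ² = +0.027288 m.
a = ω²·d²x/dθ² = (80.6)²·(+0.027288) = +177.28 m/s²;  |a| = 177.28 m/s².

177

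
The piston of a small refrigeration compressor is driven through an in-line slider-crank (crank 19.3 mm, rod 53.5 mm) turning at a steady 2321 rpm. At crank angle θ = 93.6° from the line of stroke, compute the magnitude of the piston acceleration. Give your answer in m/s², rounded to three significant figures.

ω = 2π·2321/60 = 243.1 rad/s
x(θ) = r cosθ + √(L² − r² sin²θ); with ω constant, a = ω²·d²x/dθ².
d²x/dθ² = −r cosθ − r²(cos2θ)/√u − r⁴ sin²2θ/(4u^{3/2}),  u = L² − r² sin²θ = 0.00249123 m².
Substituting r = 0.0193 m, L = 0.0535 m, θ = 93.6°: d²x/dθ² = +0.0086115 m.
a = ω²·d²x/dθ² = (243.1)²·(+0.0086115) = +508.73 m/s²;  |a| = 508.73 m/s².

509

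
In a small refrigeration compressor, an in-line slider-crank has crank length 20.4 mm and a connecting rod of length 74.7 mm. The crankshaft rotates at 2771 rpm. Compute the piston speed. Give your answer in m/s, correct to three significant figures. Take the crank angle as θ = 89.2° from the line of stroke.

ω = 2π·2771/60 = 290.2 rad/s
For an in-line slider-crank, x = r cosθ + √(L² − r² sin²θ), so v = −rω sinθ·[1 + r cosθ/√(L² − r² sin²θ)].
With r = 0.0204 m, L = 0.0747 m, θ = 89.2°: √(L² − r² sin²θ) = 0.071861 m.
v = −0.0204·290.2·0.99990·[1 + 0.0204·0.01396/0.071861] = -5.9425 m/s.
|v| = 5.9425 m/s.

5.94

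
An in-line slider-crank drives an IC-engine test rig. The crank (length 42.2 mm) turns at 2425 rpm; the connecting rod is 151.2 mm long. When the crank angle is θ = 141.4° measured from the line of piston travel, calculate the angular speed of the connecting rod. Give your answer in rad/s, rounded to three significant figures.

56.3

ω = 253.9 rad/s (converted from 2425 rpm).
The rod makes angle φ with the slider axis where L sinφ = r sinθ; differentiating, L cosφ·φ̇ = r ω cosθ.
L cosφ = √(L² − r² sin²θ) = 0.14889 m.
|ω_rod| = r ω |cosθ| / √(L² − r² sin²θ) = 0.0422·253.9·0.78152/0.14889 = 56.251 rad/s.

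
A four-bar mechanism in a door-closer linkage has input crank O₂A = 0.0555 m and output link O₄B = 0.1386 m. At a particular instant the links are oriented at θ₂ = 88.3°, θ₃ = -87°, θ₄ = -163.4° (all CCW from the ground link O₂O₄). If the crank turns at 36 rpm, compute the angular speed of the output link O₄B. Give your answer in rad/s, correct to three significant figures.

0.127

ω₂ = 3.77 rad/s (from 36 rpm).
Differentiating the loop-closure r₂e^{iθ₂}+r₃e^{iθ₃}=r₁+r₄e^{iθ₄} gives r₂ω₂e^{iθ₂}+r₃ω₃e^{iθ₃}=r₄ω₄e^{iθ₄}.
Eliminating the other unknown: ω₄ = r₂ω₂ sin(θ₂−θ₃) / [r₄ sin(θ₄−θ₃)].
Numerator sine = +0.08194; denominator sine = -0.97196.
Result = 0.0555·3.77·(+0.08194) / (0.1386·(-0.97196)) = -0.12726 rad/s; magnitude 0.12726 rad/s.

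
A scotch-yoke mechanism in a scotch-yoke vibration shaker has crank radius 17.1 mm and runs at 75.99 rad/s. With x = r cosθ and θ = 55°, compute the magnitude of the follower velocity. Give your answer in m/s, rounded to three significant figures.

ω = 75.99 rad/s
x = r cosθ ⇒ ẋ = −rω sinθ.
|v| = rω|sinθ| = 0.0171·75.99·|sin 55°| = 1.0644 m/s.

1.06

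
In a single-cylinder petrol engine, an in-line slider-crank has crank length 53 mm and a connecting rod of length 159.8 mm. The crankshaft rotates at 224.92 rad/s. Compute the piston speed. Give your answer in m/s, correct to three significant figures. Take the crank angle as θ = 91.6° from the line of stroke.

ω = 224.9 rad/s
For an in-line slider-crank, x = r cosθ + √(L² − r² sin²θ), so v = −rω sinθ·[1 + r cosθ/√(L² − r² sin²θ)].
With r = 0.053 m, L = 0.1598 m, θ = 91.6°: √(L² − r² sin²θ) = 0.15076 m.
v = −0.053·224.9·0.99961·[1 + 0.053·-0.02792/0.15076] = -11.799 m/s.
|v| = 11.799 m/s.

11.8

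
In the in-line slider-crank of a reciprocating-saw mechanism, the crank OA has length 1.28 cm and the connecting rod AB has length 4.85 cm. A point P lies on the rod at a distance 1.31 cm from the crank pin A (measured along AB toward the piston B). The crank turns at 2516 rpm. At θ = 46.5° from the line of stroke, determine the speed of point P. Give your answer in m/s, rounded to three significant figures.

ω = 263.5 rad/s.  Crank-pin speed |V_A| = rω = 3.3725 m/s, perpendicular to OA.
Rod angle: sinφ = −(r/L) sinθ ⇒ φ = -11.037°; ω_rod = −rω cosθ/√(L²−r²sin²θ) = -48.767 rad/s.
V_P = V_A + ω_rod × AP, with AP = 0.0131 m along the rod.
Components: V_Px = −rω sinθ − a·ω_rod·sinφ = -2.5686 m/s;  V_Py = rω cosθ + a·ω_rod·cosφ = +1.6944 m/s.
|V_P| = √(V_Px² + V_Py²) = 3.0771 m/s.

3.08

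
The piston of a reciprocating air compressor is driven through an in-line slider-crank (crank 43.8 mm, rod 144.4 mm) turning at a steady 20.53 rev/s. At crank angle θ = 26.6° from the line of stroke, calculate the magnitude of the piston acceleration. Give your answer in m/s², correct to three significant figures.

789

ω = 2π·20.5 = 129 rad/s
x(θ) = r cosθ + √(L² − r² sin²θ); with ω constant, a = ω²·d²x/dθ².
d²x/dθ² = −r cosθ − r²(cos2θ)/√u − r⁴ sin²2θ/(4u^{3/2}),  u = L² − r² sin²θ = 0.0204667 m².
Substituting r = 0.0438 m, L = 0.1444 m, θ = 26.6°: d²x/dθ² = -0.047398 m.
a = ω²·d²x/dθ² = (129)²·(-0.047398) = -788.68 m/s²;  |a| = 788.68 m/s².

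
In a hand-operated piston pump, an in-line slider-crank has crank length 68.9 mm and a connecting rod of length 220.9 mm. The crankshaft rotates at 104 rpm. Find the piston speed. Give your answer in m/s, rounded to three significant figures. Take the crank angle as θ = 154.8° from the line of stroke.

ω = 2π·104/60 = 10.89 rad/s
For an in-line slider-crank, x = r cosθ + √(L² − r² sin²θ), so v = −rω sinθ·[1 + r cosθ/√(L² − r² sin²θ)].
With r = 0.0689 m, L = 0.2209 m, θ = 154.8°: √(L² − r² sin²θ) = 0.21894 m.
v = −0.0689·10.89·0.42578·[1 + 0.0689·-0.90483/0.21894] = -0.22852 m/s.
|v| = 0.22852 m/s.

0.229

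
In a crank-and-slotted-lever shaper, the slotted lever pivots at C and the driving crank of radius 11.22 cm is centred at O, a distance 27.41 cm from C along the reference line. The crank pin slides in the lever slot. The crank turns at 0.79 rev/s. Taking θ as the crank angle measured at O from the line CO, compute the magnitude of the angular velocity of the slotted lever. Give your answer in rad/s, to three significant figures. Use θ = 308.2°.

ω = 4.964 rad/s (from 0.79 rev/s).
Crank pin A relative to C: A = (d + r cosθ, r sinθ); lever angle φ = atan2(r sinθ, d + r cosθ).
Differentiating tanφ: φ̇ = rω(d cosθ + r)/(d² + r² + 2dr cosθ).
d² + r² + 2dr cosθ = |CA|² = 0.125757 m²;  d cosθ + r = +0.28171 m.
|ω_lever| = |0.1122·4.964·+0.28171| / 0.125757 = 1.2476 rad/s.

1.25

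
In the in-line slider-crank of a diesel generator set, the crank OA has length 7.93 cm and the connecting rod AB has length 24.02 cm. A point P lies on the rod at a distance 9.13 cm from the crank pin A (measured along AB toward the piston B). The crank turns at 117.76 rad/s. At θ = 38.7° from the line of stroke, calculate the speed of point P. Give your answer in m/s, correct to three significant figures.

7.85

ω = 117.8 rad/s.  Crank-pin speed |V_A| = rω = 9.3384 m/s, perpendicular to OA.
Rod angle: sinφ = −(r/L) sinθ ⇒ φ = -11.913°; ω_rod = −rω cosθ/√(L²−r²sin²θ) = -31.009 rad/s.
V_P = V_A + ω_rod × AP, with AP = 0.0913 m along the rod.
Components: V_Px = −rω sinθ − a·ω_rod·sinφ = -6.4231 m/s;  V_Py = rω cosθ + a·ω_rod·cosφ = +4.5178 m/s.
|V_P| = √(V_Px² + V_Py²) = 7.8528 m/s.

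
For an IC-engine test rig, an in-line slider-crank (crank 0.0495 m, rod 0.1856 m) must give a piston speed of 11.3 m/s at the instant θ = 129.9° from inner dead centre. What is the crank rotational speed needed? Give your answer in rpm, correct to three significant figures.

3440

For an in-line slider-crank, |v_piston| = rω|sinθ|·[1 + r cosθ/√(L² − r² sin²θ)].
With r = 0.0495 m, L = 0.1856 m, θ = 129.9°: the bracketed kinematic factor |dx/dθ| = 0.031338 m.
ω = v/|dx/dθ| = 11.3/0.031338 = 360.59 rad/s.
N = 60ω/(2π) = 3443.4 rpm.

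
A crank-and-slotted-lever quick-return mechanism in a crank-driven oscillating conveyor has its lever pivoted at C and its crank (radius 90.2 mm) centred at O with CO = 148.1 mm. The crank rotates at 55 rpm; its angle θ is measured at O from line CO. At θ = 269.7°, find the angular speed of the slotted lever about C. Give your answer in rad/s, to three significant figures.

1.55

ω = 5.76 rad/s (from 55 rpm).
Crank pin A relative to C: A = (d + r cosθ, r sinθ); lever angle φ = atan2(r sinθ, d + r cosθ).
Differentiating tanφ: φ̇ = rω(d cosθ + r)/(d² + r² + 2dr cosθ).
d² + r² + 2dr cosθ = |CA|² = 0.0299298 m²;  d cosθ + r = +0.089425 m.
|ω_lever| = |0.0902·5.76·+0.089425| / 0.0299298 = 1.5522 rad/s.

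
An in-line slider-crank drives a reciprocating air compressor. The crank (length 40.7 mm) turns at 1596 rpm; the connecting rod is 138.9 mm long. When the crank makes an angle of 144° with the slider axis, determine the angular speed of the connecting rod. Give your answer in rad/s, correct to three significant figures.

40.2

ω = 167.1 rad/s (converted from 1596 rpm).
The rod makes angle φ with the slider axis where L sinφ = r sinθ; differentiating, L cosφ·φ̇ = r ω cosθ.
L cosφ = √(L² − r² sin²θ) = 0.13682 m.
|ω_rod| = r ω |cosθ| / √(L² − r² sin²θ) = 0.0407·167.1·0.80902/0.13682 = 40.221 rad/s.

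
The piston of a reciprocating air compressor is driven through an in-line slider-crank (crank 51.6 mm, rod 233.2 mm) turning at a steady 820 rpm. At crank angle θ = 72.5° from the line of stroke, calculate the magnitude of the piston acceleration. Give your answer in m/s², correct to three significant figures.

44.2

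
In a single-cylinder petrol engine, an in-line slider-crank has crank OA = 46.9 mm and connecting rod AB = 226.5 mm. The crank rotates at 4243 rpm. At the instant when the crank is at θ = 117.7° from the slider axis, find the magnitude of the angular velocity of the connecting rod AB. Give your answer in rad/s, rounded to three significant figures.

43.5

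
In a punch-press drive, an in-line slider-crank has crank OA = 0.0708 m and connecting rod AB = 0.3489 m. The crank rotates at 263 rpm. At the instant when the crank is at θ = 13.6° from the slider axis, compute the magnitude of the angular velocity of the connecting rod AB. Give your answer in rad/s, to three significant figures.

ω = 27.54 rad/s (converted from 263 rpm).
The rod makes angle φ with the slider axis where L sinφ = r sinθ; differentiating, L cosφ·φ̇ = r ω cosθ.
L cosφ = √(L² − r² sin²θ) = 0.3485 m.
|ω_rod| = r ω |cosθ| / √(L² − r² sin²θ) = 0.0708·27.54·0.97196/0.3485 = 5.4383 rad/s.

5.44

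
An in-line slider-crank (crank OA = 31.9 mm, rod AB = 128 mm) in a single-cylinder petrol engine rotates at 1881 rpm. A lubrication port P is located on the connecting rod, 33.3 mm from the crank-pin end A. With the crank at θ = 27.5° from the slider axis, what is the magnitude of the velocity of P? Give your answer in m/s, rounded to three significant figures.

ω = 197 rad/s.  Crank-pin speed |V_A| = rω = 6.2836 m/s, perpendicular to OA.
Rod angle: sinφ = −(r/L) sinθ ⇒ φ = -6.608°; ω_rod = −rω cosθ/√(L²−r²sin²θ) = -43.835 rad/s.
V_P = V_A + ω_rod × AP, with AP = 0.0333 m along the rod.
Components: V_Px = −rω sinθ − a·ω_rod·sinφ = -3.0694 m/s;  V_Py = rω cosθ + a·ω_rod·cosφ = +4.1236 m/s.
|V_P| = √(V_Px² + V_Py²) = 5.1406 m/s.

5.14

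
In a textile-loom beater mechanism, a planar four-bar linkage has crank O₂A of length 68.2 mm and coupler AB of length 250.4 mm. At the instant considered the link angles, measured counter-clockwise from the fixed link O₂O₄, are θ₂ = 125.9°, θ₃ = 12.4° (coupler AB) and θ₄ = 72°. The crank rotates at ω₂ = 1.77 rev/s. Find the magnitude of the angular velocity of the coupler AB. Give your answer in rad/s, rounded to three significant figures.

2.84

ω₂ = 11.12 rad/s (from 1.77 rev/s).
Differentiating the loop-closure r₂e^{iθ₂}+r₃e^{iθ₃}=r₁+r₄e^{iθ₄} gives r₂ω₂e^{iθ₂}+r₃ω₃e^{iθ₃}=r₄ω₄e^{iθ₄}.
Eliminating the other unknown: ω₃ = r₂ω₂ sin(θ₄−θ₂) / [r₃ sin(θ₃−θ₄)].
Numerator sine = -0.80799; denominator sine = -0.86251.
Result = 0.0682·11.12·(-0.80799) / (0.2504·(-0.86251)) = +2.8375 rad/s; magnitude 2.8375 rad/s.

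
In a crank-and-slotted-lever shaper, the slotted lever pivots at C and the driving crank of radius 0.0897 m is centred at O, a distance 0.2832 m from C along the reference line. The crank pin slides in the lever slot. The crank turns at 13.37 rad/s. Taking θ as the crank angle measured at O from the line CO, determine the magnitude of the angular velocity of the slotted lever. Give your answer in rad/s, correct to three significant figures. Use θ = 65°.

ω = 13.37 rad/s
Crank pin A relative to C: A = (d + r cosθ, r sinθ); lever angle φ = atan2(r sinθ, d + r cosθ).
Differentiating tanφ: φ̇ = rω(d cosθ + r)/(d² + r² + 2dr cosθ).
d² + r² + 2dr cosθ = |CA|² = 0.10972 m²;  d cosθ + r = +0.20939 m.
|ω_lever| = |0.0897·13.37·+0.20939| / 0.10972 = 2.2887 rad/s.

2.29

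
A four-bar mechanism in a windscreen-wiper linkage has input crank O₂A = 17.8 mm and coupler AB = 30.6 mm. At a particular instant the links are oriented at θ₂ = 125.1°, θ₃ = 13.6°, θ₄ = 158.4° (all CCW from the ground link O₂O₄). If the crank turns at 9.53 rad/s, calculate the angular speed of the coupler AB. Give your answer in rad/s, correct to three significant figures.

ω₂ = 9.53 rad/s
Differentiating the loop-closure r₂e^{iθ₂}+r₃e^{iθ₃}=r₁+r₄e^{iθ₄} gives r₂ω₂e^{iθ₂}+r₃ω₃e^{iθ₃}=r₄ω₄e^{iθ₄}.
Eliminating the other unknown: ω₃ = r₂ω₂ sin(θ₄−θ₂) / [r₃ sin(θ₃−θ₄)].
Numerator sine = +0.54902; denominator sine = -0.57643.
Result = 0.0178·9.53·(+0.54902) / (0.0306·(-0.57643)) = -5.28 rad/s; magnitude 5.28 rad/s.

5.28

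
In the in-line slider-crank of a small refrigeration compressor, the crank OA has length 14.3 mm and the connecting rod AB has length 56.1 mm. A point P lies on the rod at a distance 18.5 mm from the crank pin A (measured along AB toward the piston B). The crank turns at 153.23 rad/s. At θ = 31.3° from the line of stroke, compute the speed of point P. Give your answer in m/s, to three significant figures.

ω = 153.2 rad/s.  Crank-pin speed |V_A| = rω = 2.1912 m/s, perpendicular to OA.
Rod angle: sinφ = −(r/L) sinθ ⇒ φ = -7.610°; ω_rod = −rω cosθ/√(L²−r²sin²θ) = -33.671 rad/s.
V_P = V_A + ω_rod × AP, with AP = 0.0185 m along the rod.
Components: V_Px = −rω sinθ − a·ω_rod·sinφ = -1.2209 m/s;  V_Py = rω cosθ + a·ω_rod·cosφ = +1.2549 m/s.
|V_P| = √(V_Px² + V_Py²) = 1.7508 m/s.

1.75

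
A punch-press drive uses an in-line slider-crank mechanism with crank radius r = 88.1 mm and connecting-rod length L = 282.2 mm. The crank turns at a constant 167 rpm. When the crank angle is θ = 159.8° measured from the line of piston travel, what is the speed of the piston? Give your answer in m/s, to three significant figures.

0.375

ω = 2π·167/60 = 17.49 rad/s
For an in-line slider-crank, x = r cosθ + √(L² − r² sin²θ), so v = −rω sinθ·[1 + r cosθ/√(L² − r² sin²θ)].
With r = 0.0881 m, L = 0.2822 m, θ = 159.8°: √(L² − r² sin²θ) = 0.28056 m.
v = −0.0881·17.49·0.34530·[1 + 0.0881·-0.93849/0.28056] = -0.37522 m/s.
|v| = 0.37522 m/s.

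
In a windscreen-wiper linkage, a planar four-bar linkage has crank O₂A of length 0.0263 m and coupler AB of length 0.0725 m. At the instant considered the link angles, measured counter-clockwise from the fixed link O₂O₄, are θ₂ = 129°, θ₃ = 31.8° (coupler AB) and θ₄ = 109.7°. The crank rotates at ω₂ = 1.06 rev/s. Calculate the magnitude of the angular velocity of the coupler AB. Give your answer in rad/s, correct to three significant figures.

ω₂ = 6.66 rad/s (from 1.06 rev/s).
Differentiating the loop-closure r₂e^{iθ₂}+r₃e^{iθ₃}=r₁+r₄e^{iθ₄} gives r₂ω₂e^{iθ₂}+r₃ω₃e^{iθ₃}=r₄ω₄e^{iθ₄}.
Eliminating the other unknown: ω₃ = r₂ω₂ sin(θ₄−θ₂) / [r₃ sin(θ₃−θ₄)].
Numerator sine = -0.33051; denominator sine = -0.97778.
Result = 0.0263·6.66·(-0.33051) / (0.0725·(-0.97778)) = +0.81668 rad/s; magnitude 0.81668 rad/s.

0.817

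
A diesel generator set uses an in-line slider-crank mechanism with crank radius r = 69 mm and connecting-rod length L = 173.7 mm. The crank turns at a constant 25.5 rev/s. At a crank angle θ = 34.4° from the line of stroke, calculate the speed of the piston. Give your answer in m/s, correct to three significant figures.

8.35

ω = 2π·25.5 = 160.2 rad/s
For an in-line slider-crank, x = r cosθ + √(L² − r² sin²θ), so v = −rω sinθ·[1 + r cosθ/√(L² − r² sin²θ)].
With r = 0.069 m, L = 0.1737 m, θ = 34.4°: √(L² − r² sin²θ) = 0.16927 m.
v = −0.069·160.2·0.56497·[1 + 0.069·0.82511/0.16927] = -8.3466 m/s.
|v| = 8.3466 m/s.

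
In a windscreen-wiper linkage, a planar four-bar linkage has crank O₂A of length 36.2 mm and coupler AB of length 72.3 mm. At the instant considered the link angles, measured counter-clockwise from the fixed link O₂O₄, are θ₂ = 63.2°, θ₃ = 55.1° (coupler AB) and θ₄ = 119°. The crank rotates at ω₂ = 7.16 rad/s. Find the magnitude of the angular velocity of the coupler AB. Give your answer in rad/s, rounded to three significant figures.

3.30

ω₂ = 7.16 rad/s
Differentiating the loop-closure r₂e^{iθ₂}+r₃e^{iθ₃}=r₁+r₄e^{iθ₄} gives r₂ω₂e^{iθ₂}+r₃ω₃e^{iθ₃}=r₄ω₄e^{iθ₄}.
Eliminating the other unknown: ω₃ = r₂ω₂ sin(θ₄−θ₂) / [r₃ sin(θ₃−θ₄)].
Numerator sine = +0.82708; denominator sine = -0.89803.
Result = 0.0362·7.16·(+0.82708) / (0.0723·(-0.89803)) = -3.3017 rad/s; magnitude 3.3017 rad/s.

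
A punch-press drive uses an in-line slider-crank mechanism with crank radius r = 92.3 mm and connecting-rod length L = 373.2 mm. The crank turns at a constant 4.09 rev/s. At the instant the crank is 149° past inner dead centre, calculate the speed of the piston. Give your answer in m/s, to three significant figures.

ω = 2π·4.09 = 25.7 rad/s
For an in-line slider-crank, x = r cosθ + √(L² − r² sin²θ), so v = −rω sinθ·[1 + r cosθ/√(L² − r² sin²θ)].
With r = 0.0923 m, L = 0.3732 m, θ = 149°: √(L² − r² sin²θ) = 0.37016 m.
v = −0.0923·25.7·0.51504·[1 + 0.0923·-0.85717/0.37016] = -0.96053 m/s.
|v| = 0.96053 m/s.

0.961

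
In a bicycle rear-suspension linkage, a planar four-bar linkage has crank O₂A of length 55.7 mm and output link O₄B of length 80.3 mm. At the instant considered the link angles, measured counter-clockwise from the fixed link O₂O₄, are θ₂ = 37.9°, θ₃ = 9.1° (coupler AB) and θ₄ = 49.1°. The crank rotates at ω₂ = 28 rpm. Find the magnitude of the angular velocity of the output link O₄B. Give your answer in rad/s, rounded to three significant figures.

ω₂ = 2.932 rad/s (from 28 rpm).
Differentiating the loop-closure r₂e^{iθ₂}+r₃e^{iθ₃}=r₁+r₄e^{iθ₄} gives r₂ω₂e^{iθ₂}+r₃ω₃e^{iθ₃}=r₄ω₄e^{iθ₄}.
Eliminating the other unknown: ω₄ = r₂ω₂ sin(θ₂−θ₃) / [r₄ sin(θ₄−θ₃)].
Numerator sine = +0.48175; denominator sine = +0.64279.
Result = 0.0557·2.932·(+0.48175) / (0.0803·(+0.64279)) = +1.5243 rad/s; magnitude 1.5243 rad/s.

1.52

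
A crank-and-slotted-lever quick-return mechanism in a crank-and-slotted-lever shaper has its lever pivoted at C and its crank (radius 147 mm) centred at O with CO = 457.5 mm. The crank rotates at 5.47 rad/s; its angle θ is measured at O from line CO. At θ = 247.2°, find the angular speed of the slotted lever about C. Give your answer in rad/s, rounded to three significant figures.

ω = 5.47 rad/s
Crank pin A relative to C: A = (d + r cosθ, r sinθ); lever angle φ = atan2(r sinθ, d + r cosθ).
Differentiating tanφ: φ̇ = rω(d cosθ + r)/(d² + r² + 2dr cosθ).
d² + r² + 2dr cosθ = |CA|² = 0.178792 m²;  d cosθ + r = -0.030288 m.
|ω_lever| = |0.147·5.47·-0.030288| / 0.178792 = 0.13622 rad/s.

0.136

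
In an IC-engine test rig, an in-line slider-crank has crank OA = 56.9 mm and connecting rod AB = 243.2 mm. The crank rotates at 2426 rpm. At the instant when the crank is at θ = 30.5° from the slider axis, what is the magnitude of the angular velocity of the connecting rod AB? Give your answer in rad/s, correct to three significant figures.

51.6

ω = 254.1 rad/s (converted from 2426 rpm).
The rod makes angle φ with the slider axis where L sinφ = r sinθ; differentiating, L cosφ·φ̇ = r ω cosθ.
L cosφ = √(L² − r² sin²θ) = 0.24148 m.
|ω_rod| = r ω |cosθ| / √(L² − r² sin²θ) = 0.0569·254.1·0.86163/0.24148 = 51.579 rad/s.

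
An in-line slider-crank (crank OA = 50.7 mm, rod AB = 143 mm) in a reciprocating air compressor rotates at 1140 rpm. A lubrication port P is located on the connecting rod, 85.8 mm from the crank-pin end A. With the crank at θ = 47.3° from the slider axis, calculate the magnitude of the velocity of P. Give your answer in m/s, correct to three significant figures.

ω = 119.4 rad/s.  Crank-pin speed |V_A| = rω = 6.0526 m/s, perpendicular to OA.
Rod angle: sinφ = −(r/L) sinθ ⇒ φ = -15.103°; ω_rod = −rω cosθ/√(L²−r²sin²θ) = -29.731 rad/s.
V_P = V_A + ω_rod × AP, with AP = 0.0858 m along the rod.
Components: V_Px = −rω sinθ − a·ω_rod·sinφ = -5.1128 m/s;  V_Py = rω cosθ + a·ω_rod·cosφ = +1.6418 m/s.
|V_P| = √(V_Px² + V_Py²) = 5.37 m/s.

5.37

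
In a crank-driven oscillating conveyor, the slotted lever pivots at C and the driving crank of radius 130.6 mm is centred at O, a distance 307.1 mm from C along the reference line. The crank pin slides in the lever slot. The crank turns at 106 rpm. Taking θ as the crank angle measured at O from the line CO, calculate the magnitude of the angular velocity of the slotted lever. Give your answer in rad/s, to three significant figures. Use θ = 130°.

1.62

ω = 11.1 rad/s (from 106 rpm).
Crank pin A relative to C: A = (d + r cosθ, r sinθ); lever angle φ = atan2(r sinθ, d + r cosθ).
Differentiating tanφ: φ̇ = rω(d cosθ + r)/(d² + r² + 2dr cosθ).
d² + r² + 2dr cosθ = |CA|² = 0.0598059 m²;  d cosθ + r = -0.0668 m.
|ω_lever| = |0.1306·11.1·-0.0668| / 0.0598059 = 1.6192 rad/s.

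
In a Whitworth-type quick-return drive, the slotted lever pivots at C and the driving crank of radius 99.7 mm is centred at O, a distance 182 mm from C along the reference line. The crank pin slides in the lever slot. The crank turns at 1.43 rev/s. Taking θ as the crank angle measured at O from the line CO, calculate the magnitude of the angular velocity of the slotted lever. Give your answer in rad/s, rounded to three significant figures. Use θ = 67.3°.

2.67

ω = 8.985 rad/s (from 1.43 rev/s).
Crank pin A relative to C: A = (d + r cosθ, r sinθ); lever angle φ = atan2(r sinθ, d + r cosθ).
Differentiating tanφ: φ̇ = rω(d cosθ + r)/(d² + r² + 2dr cosθ).
d² + r² + 2dr cosθ = |CA|² = 0.0570689 m²;  d cosθ + r = +0.16993 m.
|ω_lever| = |0.0997·8.985·+0.16993| / 0.0570689 = 2.6674 rad/s.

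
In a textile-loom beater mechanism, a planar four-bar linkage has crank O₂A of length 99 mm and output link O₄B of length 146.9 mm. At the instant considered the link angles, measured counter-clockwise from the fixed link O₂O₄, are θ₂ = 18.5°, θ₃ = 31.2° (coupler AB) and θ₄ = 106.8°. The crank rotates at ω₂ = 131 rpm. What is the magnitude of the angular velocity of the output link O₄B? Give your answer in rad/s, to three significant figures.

ω₂ = 13.72 rad/s (from 131 rpm).
Differentiating the loop-closure r₂e^{iθ₂}+r₃e^{iθ₃}=r₁+r₄e^{iθ₄} gives r₂ω₂e^{iθ₂}+r₃ω₃e^{iθ₃}=r₄ω₄e^{iθ₄}.
Eliminating the other unknown: ω₄ = r₂ω₂ sin(θ₂−θ₃) / [r₄ sin(θ₄−θ₃)].
Numerator sine = -0.21985; denominator sine = +0.96858.
Result = 0.099·13.72·(-0.21985) / (0.1469·(+0.96858)) = -2.0984 rad/s; magnitude 2.0984 rad/s.

2.10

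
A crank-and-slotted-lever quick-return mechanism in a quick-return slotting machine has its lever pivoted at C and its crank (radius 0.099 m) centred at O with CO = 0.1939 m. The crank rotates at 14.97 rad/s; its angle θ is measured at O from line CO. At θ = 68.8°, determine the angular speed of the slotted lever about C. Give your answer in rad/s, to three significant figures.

4.09

ω = 14.97 rad/s
Crank pin A relative to C: A = (d + r cosθ, r sinθ); lever angle φ = atan2(r sinθ, d + r cosθ).
Differentiating tanφ: φ̇ = rω(d cosθ + r)/(d² + r² + 2dr cosθ).
d² + r² + 2dr cosθ = |CA|² = 0.0612818 m²;  d cosθ + r = +0.16912 m.
|ω_lever| = |0.099·14.97·+0.16912| / 0.0612818 = 4.09 rad/s.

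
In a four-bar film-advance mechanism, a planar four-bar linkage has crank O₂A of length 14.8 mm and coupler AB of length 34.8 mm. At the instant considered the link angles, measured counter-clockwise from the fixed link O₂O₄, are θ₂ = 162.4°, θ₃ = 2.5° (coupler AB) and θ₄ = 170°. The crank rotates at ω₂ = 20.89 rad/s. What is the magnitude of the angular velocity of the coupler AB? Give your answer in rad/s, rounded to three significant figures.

5.43

ω₂ = 20.89 rad/s
Differentiating the loop-closure r₂e^{iθ₂}+r₃e^{iθ₃}=r₁+r₄e^{iθ₄} gives r₂ω₂e^{iθ₂}+r₃ω₃e^{iθ₃}=r₄ω₄e^{iθ₄}.
Eliminating the other unknown: ω₃ = r₂ω₂ sin(θ₄−θ₂) / [r₃ sin(θ₃−θ₄)].
Numerator sine = +0.13226; denominator sine = -0.21644.
Result = 0.0148·20.89·(+0.13226) / (0.0348·(-0.21644)) = -5.4288 rad/s; magnitude 5.4288 rad/s.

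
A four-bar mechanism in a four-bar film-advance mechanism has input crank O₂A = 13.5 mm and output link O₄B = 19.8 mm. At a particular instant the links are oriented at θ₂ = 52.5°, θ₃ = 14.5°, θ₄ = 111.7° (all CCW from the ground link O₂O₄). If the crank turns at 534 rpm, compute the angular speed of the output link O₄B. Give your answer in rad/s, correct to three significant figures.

ω₂ = 55.92 rad/s (from 534 rpm).
Differentiating the loop-closure r₂e^{iθ₂}+r₃e^{iθ₃}=r₁+r₄e^{iθ₄} gives r₂ω₂e^{iθ₂}+r₃ω₃e^{iθ₃}=r₄ω₄e^{iθ₄}.
Eliminating the other unknown: ω₄ = r₂ω₂ sin(θ₂−θ₃) / [r₄ sin(θ₄−θ₃)].
Numerator sine = +0.61566; denominator sine = +0.99211.
Result = 0.0135·55.92·(+0.61566) / (0.0198·(+0.99211)) = +23.66 rad/s; magnitude 23.66 rad/s.

23.7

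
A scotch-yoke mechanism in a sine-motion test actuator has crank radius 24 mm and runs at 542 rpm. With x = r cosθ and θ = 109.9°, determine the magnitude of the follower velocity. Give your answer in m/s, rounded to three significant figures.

1.28

ω = 56.76 rad/s (from 542 rpm).
x = r cosθ ⇒ ẋ = −rω sinθ.
|v| = rω|sinθ| = 0.024·56.76·|sin 109.9°| = 1.2809 m/s.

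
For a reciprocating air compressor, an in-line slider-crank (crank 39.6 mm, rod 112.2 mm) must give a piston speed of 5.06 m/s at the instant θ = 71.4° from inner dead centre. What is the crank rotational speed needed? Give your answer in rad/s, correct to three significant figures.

120

For an in-line slider-crank, |v_piston| = rω|sinθ|·[1 + r cosθ/√(L² − r² sin²θ)].
With r = 0.0396 m, L = 0.1122 m, θ = 71.4°: the bracketed kinematic factor |dx/dθ| = 0.042015 m.
ω = v/|dx/dθ| = 5.06/0.042015 = 120.43 rad/s.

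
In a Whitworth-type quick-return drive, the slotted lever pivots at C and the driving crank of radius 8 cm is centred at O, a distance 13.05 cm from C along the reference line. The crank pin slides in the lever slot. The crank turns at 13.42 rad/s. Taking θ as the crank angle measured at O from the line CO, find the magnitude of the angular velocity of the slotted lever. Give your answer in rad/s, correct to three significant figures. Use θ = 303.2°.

4.66

ω = 13.42 rad/s
Crank pin A relative to C: A = (d + r cosθ, r sinθ); lever angle φ = atan2(r sinθ, d + r cosθ).
Differentiating tanφ: φ̇ = rω(d cosθ + r)/(d² + r² + 2dr cosθ).
d² + r² + 2dr cosθ = |CA|² = 0.0348634 m²;  d cosθ + r = +0.15146 m.
|ω_lever| = |0.08·13.42·+0.15146| / 0.0348634 = 4.664 rad/s.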